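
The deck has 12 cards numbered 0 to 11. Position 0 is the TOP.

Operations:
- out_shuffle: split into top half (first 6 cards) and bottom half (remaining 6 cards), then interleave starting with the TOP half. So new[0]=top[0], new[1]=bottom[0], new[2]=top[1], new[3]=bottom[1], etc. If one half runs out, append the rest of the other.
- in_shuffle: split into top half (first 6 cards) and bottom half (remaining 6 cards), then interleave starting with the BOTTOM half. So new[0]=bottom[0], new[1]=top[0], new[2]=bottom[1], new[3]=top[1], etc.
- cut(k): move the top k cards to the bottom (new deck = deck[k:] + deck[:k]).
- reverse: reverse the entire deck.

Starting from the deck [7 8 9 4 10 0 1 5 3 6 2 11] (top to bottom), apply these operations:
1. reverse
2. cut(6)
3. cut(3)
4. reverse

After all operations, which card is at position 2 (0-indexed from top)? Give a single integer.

After op 1 (reverse): [11 2 6 3 5 1 0 10 4 9 8 7]
After op 2 (cut(6)): [0 10 4 9 8 7 11 2 6 3 5 1]
After op 3 (cut(3)): [9 8 7 11 2 6 3 5 1 0 10 4]
After op 4 (reverse): [4 10 0 1 5 3 6 2 11 7 8 9]
Position 2: card 0.

Answer: 0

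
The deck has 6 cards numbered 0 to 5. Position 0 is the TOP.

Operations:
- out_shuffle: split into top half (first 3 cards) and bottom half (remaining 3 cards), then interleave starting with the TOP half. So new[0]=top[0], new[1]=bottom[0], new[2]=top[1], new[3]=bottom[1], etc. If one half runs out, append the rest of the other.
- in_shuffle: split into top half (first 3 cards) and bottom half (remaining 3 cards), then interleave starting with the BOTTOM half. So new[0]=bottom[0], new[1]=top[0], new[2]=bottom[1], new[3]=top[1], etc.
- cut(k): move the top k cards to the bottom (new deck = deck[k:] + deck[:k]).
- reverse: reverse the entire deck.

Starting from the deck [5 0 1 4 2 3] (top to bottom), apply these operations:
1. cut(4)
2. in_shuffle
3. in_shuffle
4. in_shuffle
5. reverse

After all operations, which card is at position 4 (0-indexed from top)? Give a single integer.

Answer: 3

Derivation:
After op 1 (cut(4)): [2 3 5 0 1 4]
After op 2 (in_shuffle): [0 2 1 3 4 5]
After op 3 (in_shuffle): [3 0 4 2 5 1]
After op 4 (in_shuffle): [2 3 5 0 1 4]
After op 5 (reverse): [4 1 0 5 3 2]
Position 4: card 3.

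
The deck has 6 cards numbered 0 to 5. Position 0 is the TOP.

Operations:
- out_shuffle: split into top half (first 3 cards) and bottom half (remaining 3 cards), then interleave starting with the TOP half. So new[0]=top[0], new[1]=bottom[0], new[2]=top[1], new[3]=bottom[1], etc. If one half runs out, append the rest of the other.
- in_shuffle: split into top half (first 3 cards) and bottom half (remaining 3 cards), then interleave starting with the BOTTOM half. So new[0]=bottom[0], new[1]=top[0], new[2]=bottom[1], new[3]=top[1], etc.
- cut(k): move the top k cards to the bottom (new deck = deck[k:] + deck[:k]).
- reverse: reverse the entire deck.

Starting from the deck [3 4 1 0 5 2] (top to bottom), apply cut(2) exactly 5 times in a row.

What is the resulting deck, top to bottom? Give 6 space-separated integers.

Answer: 5 2 3 4 1 0

Derivation:
After op 1 (cut(2)): [1 0 5 2 3 4]
After op 2 (cut(2)): [5 2 3 4 1 0]
After op 3 (cut(2)): [3 4 1 0 5 2]
After op 4 (cut(2)): [1 0 5 2 3 4]
After op 5 (cut(2)): [5 2 3 4 1 0]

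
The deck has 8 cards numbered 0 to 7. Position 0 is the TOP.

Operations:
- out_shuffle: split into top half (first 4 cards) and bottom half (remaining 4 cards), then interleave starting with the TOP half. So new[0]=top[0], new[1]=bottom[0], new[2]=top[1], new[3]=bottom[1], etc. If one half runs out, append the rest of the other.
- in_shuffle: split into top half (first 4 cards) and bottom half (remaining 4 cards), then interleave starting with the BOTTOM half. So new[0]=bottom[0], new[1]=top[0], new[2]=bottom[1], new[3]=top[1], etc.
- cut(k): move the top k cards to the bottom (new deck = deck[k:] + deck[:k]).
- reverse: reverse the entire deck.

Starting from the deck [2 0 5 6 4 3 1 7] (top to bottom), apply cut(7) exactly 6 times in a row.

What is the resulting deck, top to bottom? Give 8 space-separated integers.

After op 1 (cut(7)): [7 2 0 5 6 4 3 1]
After op 2 (cut(7)): [1 7 2 0 5 6 4 3]
After op 3 (cut(7)): [3 1 7 2 0 5 6 4]
After op 4 (cut(7)): [4 3 1 7 2 0 5 6]
After op 5 (cut(7)): [6 4 3 1 7 2 0 5]
After op 6 (cut(7)): [5 6 4 3 1 7 2 0]

Answer: 5 6 4 3 1 7 2 0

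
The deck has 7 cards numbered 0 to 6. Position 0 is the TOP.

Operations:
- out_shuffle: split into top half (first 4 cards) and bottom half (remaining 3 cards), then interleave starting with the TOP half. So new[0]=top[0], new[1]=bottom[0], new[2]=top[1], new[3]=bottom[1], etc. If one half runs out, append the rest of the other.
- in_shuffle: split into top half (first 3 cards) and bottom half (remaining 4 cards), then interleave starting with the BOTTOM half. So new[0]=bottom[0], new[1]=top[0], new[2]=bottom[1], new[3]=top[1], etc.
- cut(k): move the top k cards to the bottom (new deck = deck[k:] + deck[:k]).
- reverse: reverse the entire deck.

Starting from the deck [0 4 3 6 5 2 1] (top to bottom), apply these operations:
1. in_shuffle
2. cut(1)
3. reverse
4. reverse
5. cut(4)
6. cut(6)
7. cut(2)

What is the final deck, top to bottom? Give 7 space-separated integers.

After op 1 (in_shuffle): [6 0 5 4 2 3 1]
After op 2 (cut(1)): [0 5 4 2 3 1 6]
After op 3 (reverse): [6 1 3 2 4 5 0]
After op 4 (reverse): [0 5 4 2 3 1 6]
After op 5 (cut(4)): [3 1 6 0 5 4 2]
After op 6 (cut(6)): [2 3 1 6 0 5 4]
After op 7 (cut(2)): [1 6 0 5 4 2 3]

Answer: 1 6 0 5 4 2 3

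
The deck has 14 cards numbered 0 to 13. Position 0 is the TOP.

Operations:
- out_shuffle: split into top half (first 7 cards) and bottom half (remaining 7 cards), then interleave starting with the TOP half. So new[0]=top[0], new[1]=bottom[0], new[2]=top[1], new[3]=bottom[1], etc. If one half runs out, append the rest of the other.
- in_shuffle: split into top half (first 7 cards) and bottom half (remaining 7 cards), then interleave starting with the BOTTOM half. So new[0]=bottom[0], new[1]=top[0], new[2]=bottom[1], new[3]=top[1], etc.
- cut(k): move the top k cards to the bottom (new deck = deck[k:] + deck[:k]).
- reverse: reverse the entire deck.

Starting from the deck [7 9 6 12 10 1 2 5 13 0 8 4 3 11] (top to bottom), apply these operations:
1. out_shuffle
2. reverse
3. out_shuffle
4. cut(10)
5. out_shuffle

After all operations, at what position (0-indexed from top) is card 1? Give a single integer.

After op 1 (out_shuffle): [7 5 9 13 6 0 12 8 10 4 1 3 2 11]
After op 2 (reverse): [11 2 3 1 4 10 8 12 0 6 13 9 5 7]
After op 3 (out_shuffle): [11 12 2 0 3 6 1 13 4 9 10 5 8 7]
After op 4 (cut(10)): [10 5 8 7 11 12 2 0 3 6 1 13 4 9]
After op 5 (out_shuffle): [10 0 5 3 8 6 7 1 11 13 12 4 2 9]
Card 1 is at position 7.

Answer: 7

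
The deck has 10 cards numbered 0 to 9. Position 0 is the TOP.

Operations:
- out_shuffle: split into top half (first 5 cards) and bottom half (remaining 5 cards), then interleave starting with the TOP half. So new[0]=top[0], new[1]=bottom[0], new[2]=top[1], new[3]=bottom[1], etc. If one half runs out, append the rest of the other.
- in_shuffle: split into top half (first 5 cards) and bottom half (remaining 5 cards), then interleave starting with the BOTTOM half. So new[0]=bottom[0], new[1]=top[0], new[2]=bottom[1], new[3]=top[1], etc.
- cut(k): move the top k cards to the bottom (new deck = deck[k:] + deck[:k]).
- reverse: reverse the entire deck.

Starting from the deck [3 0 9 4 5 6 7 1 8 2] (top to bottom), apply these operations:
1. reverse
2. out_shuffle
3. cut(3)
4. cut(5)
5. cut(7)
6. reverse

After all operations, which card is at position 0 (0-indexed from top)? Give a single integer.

After op 1 (reverse): [2 8 1 7 6 5 4 9 0 3]
After op 2 (out_shuffle): [2 5 8 4 1 9 7 0 6 3]
After op 3 (cut(3)): [4 1 9 7 0 6 3 2 5 8]
After op 4 (cut(5)): [6 3 2 5 8 4 1 9 7 0]
After op 5 (cut(7)): [9 7 0 6 3 2 5 8 4 1]
After op 6 (reverse): [1 4 8 5 2 3 6 0 7 9]
Position 0: card 1.

Answer: 1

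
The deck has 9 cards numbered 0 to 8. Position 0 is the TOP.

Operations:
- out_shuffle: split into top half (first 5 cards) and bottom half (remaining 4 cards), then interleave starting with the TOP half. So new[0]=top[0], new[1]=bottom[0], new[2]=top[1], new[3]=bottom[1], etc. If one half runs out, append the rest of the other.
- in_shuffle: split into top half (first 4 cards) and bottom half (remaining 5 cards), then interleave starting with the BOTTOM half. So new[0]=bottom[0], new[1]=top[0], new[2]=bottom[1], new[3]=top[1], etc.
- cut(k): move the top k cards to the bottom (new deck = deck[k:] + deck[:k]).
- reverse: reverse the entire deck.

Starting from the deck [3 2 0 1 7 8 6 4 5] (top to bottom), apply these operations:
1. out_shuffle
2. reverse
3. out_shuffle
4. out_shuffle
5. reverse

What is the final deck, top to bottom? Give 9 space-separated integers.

After op 1 (out_shuffle): [3 8 2 6 0 4 1 5 7]
After op 2 (reverse): [7 5 1 4 0 6 2 8 3]
After op 3 (out_shuffle): [7 6 5 2 1 8 4 3 0]
After op 4 (out_shuffle): [7 8 6 4 5 3 2 0 1]
After op 5 (reverse): [1 0 2 3 5 4 6 8 7]

Answer: 1 0 2 3 5 4 6 8 7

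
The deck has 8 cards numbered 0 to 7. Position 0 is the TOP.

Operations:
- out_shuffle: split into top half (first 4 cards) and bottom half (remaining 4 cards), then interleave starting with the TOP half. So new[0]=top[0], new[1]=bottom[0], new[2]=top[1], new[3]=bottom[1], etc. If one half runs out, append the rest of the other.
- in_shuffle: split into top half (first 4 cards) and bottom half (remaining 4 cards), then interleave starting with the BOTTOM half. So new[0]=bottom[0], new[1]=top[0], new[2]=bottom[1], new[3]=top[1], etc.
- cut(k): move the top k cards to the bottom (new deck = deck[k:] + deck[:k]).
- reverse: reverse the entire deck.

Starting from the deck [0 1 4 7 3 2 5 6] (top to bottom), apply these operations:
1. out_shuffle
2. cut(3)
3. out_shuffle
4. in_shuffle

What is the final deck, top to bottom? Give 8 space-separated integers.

Answer: 5 2 3 6 7 4 1 0

Derivation:
After op 1 (out_shuffle): [0 3 1 2 4 5 7 6]
After op 2 (cut(3)): [2 4 5 7 6 0 3 1]
After op 3 (out_shuffle): [2 6 4 0 5 3 7 1]
After op 4 (in_shuffle): [5 2 3 6 7 4 1 0]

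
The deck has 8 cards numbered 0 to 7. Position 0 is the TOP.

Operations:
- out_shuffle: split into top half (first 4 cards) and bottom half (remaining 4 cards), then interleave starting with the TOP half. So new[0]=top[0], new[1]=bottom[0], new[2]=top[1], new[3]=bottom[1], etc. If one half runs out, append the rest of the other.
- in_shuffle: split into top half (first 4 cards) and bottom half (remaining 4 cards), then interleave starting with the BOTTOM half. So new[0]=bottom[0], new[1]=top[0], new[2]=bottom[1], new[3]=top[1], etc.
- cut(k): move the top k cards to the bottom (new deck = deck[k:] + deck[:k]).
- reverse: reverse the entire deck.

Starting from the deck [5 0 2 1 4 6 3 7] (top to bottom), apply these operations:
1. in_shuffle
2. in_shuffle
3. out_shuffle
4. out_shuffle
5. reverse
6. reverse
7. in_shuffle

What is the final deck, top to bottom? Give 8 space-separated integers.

After op 1 (in_shuffle): [4 5 6 0 3 2 7 1]
After op 2 (in_shuffle): [3 4 2 5 7 6 1 0]
After op 3 (out_shuffle): [3 7 4 6 2 1 5 0]
After op 4 (out_shuffle): [3 2 7 1 4 5 6 0]
After op 5 (reverse): [0 6 5 4 1 7 2 3]
After op 6 (reverse): [3 2 7 1 4 5 6 0]
After op 7 (in_shuffle): [4 3 5 2 6 7 0 1]

Answer: 4 3 5 2 6 7 0 1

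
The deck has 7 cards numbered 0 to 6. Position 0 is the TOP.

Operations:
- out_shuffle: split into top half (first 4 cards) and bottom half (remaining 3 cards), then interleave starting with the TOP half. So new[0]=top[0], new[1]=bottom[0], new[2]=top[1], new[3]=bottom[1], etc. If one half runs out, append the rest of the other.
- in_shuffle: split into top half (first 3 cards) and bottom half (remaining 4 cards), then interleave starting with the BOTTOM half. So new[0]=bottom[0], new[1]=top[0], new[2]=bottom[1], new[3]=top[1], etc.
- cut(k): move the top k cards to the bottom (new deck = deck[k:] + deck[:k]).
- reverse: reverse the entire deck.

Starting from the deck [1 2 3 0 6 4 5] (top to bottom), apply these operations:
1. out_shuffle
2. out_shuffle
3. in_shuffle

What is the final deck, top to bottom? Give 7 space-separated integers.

After op 1 (out_shuffle): [1 6 2 4 3 5 0]
After op 2 (out_shuffle): [1 3 6 5 2 0 4]
After op 3 (in_shuffle): [5 1 2 3 0 6 4]

Answer: 5 1 2 3 0 6 4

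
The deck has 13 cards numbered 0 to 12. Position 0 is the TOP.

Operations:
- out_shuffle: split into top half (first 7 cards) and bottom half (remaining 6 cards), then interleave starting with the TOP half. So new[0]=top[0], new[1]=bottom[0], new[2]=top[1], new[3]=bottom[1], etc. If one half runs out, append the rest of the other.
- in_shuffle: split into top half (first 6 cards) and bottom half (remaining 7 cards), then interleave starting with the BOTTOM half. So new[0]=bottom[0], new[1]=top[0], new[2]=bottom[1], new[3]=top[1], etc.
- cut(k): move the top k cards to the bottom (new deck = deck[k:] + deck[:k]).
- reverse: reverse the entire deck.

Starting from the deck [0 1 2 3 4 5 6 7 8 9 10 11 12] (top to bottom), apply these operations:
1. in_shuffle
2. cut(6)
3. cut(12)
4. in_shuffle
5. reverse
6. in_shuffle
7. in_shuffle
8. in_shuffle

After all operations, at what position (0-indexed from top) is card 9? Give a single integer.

Answer: 1

Derivation:
After op 1 (in_shuffle): [6 0 7 1 8 2 9 3 10 4 11 5 12]
After op 2 (cut(6)): [9 3 10 4 11 5 12 6 0 7 1 8 2]
After op 3 (cut(12)): [2 9 3 10 4 11 5 12 6 0 7 1 8]
After op 4 (in_shuffle): [5 2 12 9 6 3 0 10 7 4 1 11 8]
After op 5 (reverse): [8 11 1 4 7 10 0 3 6 9 12 2 5]
After op 6 (in_shuffle): [0 8 3 11 6 1 9 4 12 7 2 10 5]
After op 7 (in_shuffle): [9 0 4 8 12 3 7 11 2 6 10 1 5]
After op 8 (in_shuffle): [7 9 11 0 2 4 6 8 10 12 1 3 5]
Card 9 is at position 1.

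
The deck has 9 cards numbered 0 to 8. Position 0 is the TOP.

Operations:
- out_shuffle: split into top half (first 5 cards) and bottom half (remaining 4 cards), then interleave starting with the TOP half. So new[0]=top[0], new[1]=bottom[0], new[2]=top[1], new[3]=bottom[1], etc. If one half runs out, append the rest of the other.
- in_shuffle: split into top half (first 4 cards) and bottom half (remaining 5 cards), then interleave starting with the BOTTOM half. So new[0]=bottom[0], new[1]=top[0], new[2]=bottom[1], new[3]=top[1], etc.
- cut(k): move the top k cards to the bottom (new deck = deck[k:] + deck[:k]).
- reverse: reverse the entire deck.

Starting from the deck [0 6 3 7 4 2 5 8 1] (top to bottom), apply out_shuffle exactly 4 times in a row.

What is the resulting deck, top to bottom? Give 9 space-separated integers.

After op 1 (out_shuffle): [0 2 6 5 3 8 7 1 4]
After op 2 (out_shuffle): [0 8 2 7 6 1 5 4 3]
After op 3 (out_shuffle): [0 1 8 5 2 4 7 3 6]
After op 4 (out_shuffle): [0 4 1 7 8 3 5 6 2]

Answer: 0 4 1 7 8 3 5 6 2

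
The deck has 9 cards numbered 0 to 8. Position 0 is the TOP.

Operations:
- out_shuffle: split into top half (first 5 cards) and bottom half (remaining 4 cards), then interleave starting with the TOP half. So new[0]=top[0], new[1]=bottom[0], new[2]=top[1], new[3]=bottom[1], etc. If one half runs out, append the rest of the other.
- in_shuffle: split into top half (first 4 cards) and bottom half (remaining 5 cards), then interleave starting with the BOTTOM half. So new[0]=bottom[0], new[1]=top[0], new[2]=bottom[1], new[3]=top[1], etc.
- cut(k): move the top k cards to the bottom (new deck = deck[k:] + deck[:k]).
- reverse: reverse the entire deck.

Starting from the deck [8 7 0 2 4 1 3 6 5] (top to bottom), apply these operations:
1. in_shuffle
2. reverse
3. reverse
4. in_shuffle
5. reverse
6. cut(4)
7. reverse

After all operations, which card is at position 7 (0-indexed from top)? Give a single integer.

Answer: 8

Derivation:
After op 1 (in_shuffle): [4 8 1 7 3 0 6 2 5]
After op 2 (reverse): [5 2 6 0 3 7 1 8 4]
After op 3 (reverse): [4 8 1 7 3 0 6 2 5]
After op 4 (in_shuffle): [3 4 0 8 6 1 2 7 5]
After op 5 (reverse): [5 7 2 1 6 8 0 4 3]
After op 6 (cut(4)): [6 8 0 4 3 5 7 2 1]
After op 7 (reverse): [1 2 7 5 3 4 0 8 6]
Position 7: card 8.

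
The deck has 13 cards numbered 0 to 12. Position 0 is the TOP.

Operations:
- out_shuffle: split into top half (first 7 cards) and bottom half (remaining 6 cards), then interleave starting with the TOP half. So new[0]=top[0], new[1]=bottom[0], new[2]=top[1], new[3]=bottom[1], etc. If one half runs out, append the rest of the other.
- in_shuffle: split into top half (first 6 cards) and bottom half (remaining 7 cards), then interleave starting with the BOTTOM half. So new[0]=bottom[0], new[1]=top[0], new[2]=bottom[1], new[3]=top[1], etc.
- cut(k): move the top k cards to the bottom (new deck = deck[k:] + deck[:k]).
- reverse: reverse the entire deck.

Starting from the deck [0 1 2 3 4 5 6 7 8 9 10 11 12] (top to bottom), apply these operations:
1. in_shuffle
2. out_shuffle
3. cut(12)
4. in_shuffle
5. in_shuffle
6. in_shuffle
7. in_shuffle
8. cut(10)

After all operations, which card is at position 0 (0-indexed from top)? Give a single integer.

Answer: 1

Derivation:
After op 1 (in_shuffle): [6 0 7 1 8 2 9 3 10 4 11 5 12]
After op 2 (out_shuffle): [6 3 0 10 7 4 1 11 8 5 2 12 9]
After op 3 (cut(12)): [9 6 3 0 10 7 4 1 11 8 5 2 12]
After op 4 (in_shuffle): [4 9 1 6 11 3 8 0 5 10 2 7 12]
After op 5 (in_shuffle): [8 4 0 9 5 1 10 6 2 11 7 3 12]
After op 6 (in_shuffle): [10 8 6 4 2 0 11 9 7 5 3 1 12]
After op 7 (in_shuffle): [11 10 9 8 7 6 5 4 3 2 1 0 12]
After op 8 (cut(10)): [1 0 12 11 10 9 8 7 6 5 4 3 2]
Position 0: card 1.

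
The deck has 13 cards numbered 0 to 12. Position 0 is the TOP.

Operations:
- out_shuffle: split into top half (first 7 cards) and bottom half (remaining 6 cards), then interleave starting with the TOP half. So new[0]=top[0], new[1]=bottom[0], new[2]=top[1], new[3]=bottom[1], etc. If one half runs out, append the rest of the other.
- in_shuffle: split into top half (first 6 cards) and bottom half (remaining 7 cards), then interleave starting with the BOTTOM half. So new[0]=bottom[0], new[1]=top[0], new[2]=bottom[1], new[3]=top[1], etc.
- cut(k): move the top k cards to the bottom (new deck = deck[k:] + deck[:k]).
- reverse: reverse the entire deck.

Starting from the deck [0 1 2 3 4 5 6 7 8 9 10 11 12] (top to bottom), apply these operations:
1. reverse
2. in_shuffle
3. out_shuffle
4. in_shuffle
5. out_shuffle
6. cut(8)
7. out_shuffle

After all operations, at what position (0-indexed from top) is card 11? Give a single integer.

Answer: 10

Derivation:
After op 1 (reverse): [12 11 10 9 8 7 6 5 4 3 2 1 0]
After op 2 (in_shuffle): [6 12 5 11 4 10 3 9 2 8 1 7 0]
After op 3 (out_shuffle): [6 9 12 2 5 8 11 1 4 7 10 0 3]
After op 4 (in_shuffle): [11 6 1 9 4 12 7 2 10 5 0 8 3]
After op 5 (out_shuffle): [11 2 6 10 1 5 9 0 4 8 12 3 7]
After op 6 (cut(8)): [4 8 12 3 7 11 2 6 10 1 5 9 0]
After op 7 (out_shuffle): [4 6 8 10 12 1 3 5 7 9 11 0 2]
Card 11 is at position 10.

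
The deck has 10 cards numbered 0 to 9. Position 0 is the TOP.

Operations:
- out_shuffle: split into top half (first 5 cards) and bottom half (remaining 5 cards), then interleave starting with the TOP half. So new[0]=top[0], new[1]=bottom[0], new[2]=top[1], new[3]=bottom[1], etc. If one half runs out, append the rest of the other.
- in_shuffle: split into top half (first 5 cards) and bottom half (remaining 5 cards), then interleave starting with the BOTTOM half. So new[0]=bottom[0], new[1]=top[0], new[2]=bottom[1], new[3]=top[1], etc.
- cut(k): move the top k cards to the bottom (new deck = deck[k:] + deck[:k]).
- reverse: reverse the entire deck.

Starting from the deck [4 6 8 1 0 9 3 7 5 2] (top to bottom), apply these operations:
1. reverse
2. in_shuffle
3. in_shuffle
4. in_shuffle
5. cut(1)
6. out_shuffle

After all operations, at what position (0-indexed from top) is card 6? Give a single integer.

Answer: 8

Derivation:
After op 1 (reverse): [2 5 7 3 9 0 1 8 6 4]
After op 2 (in_shuffle): [0 2 1 5 8 7 6 3 4 9]
After op 3 (in_shuffle): [7 0 6 2 3 1 4 5 9 8]
After op 4 (in_shuffle): [1 7 4 0 5 6 9 2 8 3]
After op 5 (cut(1)): [7 4 0 5 6 9 2 8 3 1]
After op 6 (out_shuffle): [7 9 4 2 0 8 5 3 6 1]
Card 6 is at position 8.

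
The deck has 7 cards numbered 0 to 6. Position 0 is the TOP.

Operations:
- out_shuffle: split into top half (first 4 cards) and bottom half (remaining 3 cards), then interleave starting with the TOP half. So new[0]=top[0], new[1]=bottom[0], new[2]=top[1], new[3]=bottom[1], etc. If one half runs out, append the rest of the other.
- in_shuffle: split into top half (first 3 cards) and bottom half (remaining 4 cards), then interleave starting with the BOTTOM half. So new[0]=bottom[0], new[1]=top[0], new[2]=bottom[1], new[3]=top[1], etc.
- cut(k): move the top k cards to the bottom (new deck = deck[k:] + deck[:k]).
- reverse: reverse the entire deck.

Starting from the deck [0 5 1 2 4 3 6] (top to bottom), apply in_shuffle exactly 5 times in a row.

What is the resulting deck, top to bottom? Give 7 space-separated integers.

After op 1 (in_shuffle): [2 0 4 5 3 1 6]
After op 2 (in_shuffle): [5 2 3 0 1 4 6]
After op 3 (in_shuffle): [0 5 1 2 4 3 6]
After op 4 (in_shuffle): [2 0 4 5 3 1 6]
After op 5 (in_shuffle): [5 2 3 0 1 4 6]

Answer: 5 2 3 0 1 4 6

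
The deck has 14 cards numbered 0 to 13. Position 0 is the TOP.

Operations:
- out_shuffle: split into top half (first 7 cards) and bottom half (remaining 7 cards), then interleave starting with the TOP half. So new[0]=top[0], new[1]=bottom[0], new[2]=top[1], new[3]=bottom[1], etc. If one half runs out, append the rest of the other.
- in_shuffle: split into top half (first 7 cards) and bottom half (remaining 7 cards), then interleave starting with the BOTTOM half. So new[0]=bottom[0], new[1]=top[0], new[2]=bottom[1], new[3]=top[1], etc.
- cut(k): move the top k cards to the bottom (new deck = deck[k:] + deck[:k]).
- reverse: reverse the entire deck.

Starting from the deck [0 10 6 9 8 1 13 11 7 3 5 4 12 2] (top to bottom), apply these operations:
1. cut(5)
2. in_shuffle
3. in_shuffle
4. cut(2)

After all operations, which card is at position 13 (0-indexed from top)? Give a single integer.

After op 1 (cut(5)): [1 13 11 7 3 5 4 12 2 0 10 6 9 8]
After op 2 (in_shuffle): [12 1 2 13 0 11 10 7 6 3 9 5 8 4]
After op 3 (in_shuffle): [7 12 6 1 3 2 9 13 5 0 8 11 4 10]
After op 4 (cut(2)): [6 1 3 2 9 13 5 0 8 11 4 10 7 12]
Position 13: card 12.

Answer: 12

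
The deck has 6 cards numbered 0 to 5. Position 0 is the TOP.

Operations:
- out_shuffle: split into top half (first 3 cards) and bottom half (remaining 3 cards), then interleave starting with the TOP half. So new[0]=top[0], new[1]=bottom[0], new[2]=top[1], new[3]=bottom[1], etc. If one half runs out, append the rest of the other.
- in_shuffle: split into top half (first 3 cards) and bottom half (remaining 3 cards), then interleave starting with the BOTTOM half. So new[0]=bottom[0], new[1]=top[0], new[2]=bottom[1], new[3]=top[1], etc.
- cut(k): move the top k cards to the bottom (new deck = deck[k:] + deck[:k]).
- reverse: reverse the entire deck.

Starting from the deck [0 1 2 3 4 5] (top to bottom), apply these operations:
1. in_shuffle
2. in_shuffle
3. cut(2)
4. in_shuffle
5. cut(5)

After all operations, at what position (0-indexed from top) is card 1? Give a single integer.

After op 1 (in_shuffle): [3 0 4 1 5 2]
After op 2 (in_shuffle): [1 3 5 0 2 4]
After op 3 (cut(2)): [5 0 2 4 1 3]
After op 4 (in_shuffle): [4 5 1 0 3 2]
After op 5 (cut(5)): [2 4 5 1 0 3]
Card 1 is at position 3.

Answer: 3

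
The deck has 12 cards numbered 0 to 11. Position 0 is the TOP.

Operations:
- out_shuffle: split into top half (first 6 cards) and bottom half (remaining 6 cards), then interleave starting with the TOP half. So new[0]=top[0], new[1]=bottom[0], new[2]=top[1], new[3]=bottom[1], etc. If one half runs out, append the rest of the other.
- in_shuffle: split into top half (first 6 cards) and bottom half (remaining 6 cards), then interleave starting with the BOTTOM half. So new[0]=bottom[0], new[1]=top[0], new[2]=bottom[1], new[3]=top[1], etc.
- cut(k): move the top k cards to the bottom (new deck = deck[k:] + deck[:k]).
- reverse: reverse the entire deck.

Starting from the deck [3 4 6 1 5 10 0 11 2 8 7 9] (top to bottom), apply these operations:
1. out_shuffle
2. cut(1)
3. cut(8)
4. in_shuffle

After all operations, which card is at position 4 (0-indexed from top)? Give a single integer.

After op 1 (out_shuffle): [3 0 4 11 6 2 1 8 5 7 10 9]
After op 2 (cut(1)): [0 4 11 6 2 1 8 5 7 10 9 3]
After op 3 (cut(8)): [7 10 9 3 0 4 11 6 2 1 8 5]
After op 4 (in_shuffle): [11 7 6 10 2 9 1 3 8 0 5 4]
Position 4: card 2.

Answer: 2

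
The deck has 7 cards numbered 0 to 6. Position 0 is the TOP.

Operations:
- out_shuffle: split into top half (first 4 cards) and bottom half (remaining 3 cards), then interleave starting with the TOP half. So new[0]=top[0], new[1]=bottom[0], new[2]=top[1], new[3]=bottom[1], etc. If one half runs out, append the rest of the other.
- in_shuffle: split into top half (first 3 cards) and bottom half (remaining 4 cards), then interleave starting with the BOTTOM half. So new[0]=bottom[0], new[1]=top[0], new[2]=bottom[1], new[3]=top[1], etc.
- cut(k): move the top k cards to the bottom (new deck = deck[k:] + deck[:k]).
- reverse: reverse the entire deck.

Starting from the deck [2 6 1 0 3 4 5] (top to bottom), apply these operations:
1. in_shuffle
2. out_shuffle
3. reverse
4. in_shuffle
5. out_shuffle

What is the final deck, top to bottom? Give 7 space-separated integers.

Answer: 1 4 6 3 2 0 5

Derivation:
After op 1 (in_shuffle): [0 2 3 6 4 1 5]
After op 2 (out_shuffle): [0 4 2 1 3 5 6]
After op 3 (reverse): [6 5 3 1 2 4 0]
After op 4 (in_shuffle): [1 6 2 5 4 3 0]
After op 5 (out_shuffle): [1 4 6 3 2 0 5]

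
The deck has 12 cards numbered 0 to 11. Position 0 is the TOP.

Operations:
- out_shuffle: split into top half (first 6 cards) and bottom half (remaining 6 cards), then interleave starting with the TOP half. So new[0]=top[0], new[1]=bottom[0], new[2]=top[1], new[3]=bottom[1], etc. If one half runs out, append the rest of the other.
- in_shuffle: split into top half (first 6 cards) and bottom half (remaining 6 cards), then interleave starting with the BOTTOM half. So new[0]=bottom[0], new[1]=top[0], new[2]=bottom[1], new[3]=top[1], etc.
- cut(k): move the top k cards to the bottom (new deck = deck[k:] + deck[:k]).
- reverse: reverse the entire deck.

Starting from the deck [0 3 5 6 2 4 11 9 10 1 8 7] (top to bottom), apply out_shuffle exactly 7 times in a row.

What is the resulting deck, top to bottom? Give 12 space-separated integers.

After op 1 (out_shuffle): [0 11 3 9 5 10 6 1 2 8 4 7]
After op 2 (out_shuffle): [0 6 11 1 3 2 9 8 5 4 10 7]
After op 3 (out_shuffle): [0 9 6 8 11 5 1 4 3 10 2 7]
After op 4 (out_shuffle): [0 1 9 4 6 3 8 10 11 2 5 7]
After op 5 (out_shuffle): [0 8 1 10 9 11 4 2 6 5 3 7]
After op 6 (out_shuffle): [0 4 8 2 1 6 10 5 9 3 11 7]
After op 7 (out_shuffle): [0 10 4 5 8 9 2 3 1 11 6 7]

Answer: 0 10 4 5 8 9 2 3 1 11 6 7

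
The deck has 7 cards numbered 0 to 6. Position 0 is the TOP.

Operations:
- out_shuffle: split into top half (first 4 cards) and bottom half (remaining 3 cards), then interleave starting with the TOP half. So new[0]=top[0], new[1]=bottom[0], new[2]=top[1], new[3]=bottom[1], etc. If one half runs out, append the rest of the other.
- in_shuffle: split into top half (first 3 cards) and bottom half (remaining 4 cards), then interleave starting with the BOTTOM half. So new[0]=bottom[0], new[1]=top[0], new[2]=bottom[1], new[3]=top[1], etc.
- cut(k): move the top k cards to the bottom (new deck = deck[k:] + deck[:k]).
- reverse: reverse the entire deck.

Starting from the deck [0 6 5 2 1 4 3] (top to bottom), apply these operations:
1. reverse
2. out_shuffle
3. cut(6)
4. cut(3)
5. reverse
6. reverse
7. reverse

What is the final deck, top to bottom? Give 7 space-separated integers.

Answer: 5 3 2 0 1 6 4

Derivation:
After op 1 (reverse): [3 4 1 2 5 6 0]
After op 2 (out_shuffle): [3 5 4 6 1 0 2]
After op 3 (cut(6)): [2 3 5 4 6 1 0]
After op 4 (cut(3)): [4 6 1 0 2 3 5]
After op 5 (reverse): [5 3 2 0 1 6 4]
After op 6 (reverse): [4 6 1 0 2 3 5]
After op 7 (reverse): [5 3 2 0 1 6 4]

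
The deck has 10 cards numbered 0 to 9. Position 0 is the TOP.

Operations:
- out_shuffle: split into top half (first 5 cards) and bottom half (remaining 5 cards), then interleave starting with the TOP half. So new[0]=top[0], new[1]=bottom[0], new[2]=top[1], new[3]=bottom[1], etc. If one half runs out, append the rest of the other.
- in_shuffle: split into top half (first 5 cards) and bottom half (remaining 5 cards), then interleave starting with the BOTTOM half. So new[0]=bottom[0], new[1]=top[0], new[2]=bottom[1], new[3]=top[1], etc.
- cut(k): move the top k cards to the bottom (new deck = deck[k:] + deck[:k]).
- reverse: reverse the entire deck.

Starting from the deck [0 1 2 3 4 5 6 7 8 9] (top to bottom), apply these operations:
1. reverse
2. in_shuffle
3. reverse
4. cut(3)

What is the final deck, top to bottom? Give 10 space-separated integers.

Answer: 1 7 2 8 3 9 4 5 0 6

Derivation:
After op 1 (reverse): [9 8 7 6 5 4 3 2 1 0]
After op 2 (in_shuffle): [4 9 3 8 2 7 1 6 0 5]
After op 3 (reverse): [5 0 6 1 7 2 8 3 9 4]
After op 4 (cut(3)): [1 7 2 8 3 9 4 5 0 6]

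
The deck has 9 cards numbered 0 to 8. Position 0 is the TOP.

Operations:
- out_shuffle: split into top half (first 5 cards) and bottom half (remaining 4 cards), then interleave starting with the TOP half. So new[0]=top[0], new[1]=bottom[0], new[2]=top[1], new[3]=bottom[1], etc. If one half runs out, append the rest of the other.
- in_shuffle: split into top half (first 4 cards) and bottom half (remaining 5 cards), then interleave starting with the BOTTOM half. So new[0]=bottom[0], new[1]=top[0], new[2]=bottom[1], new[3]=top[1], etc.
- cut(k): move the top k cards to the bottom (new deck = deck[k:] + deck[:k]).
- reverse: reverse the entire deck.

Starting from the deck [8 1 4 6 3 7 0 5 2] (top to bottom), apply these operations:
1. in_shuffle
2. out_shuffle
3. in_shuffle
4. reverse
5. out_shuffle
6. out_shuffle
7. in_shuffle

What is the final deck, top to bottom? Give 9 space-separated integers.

After op 1 (in_shuffle): [3 8 7 1 0 4 5 6 2]
After op 2 (out_shuffle): [3 4 8 5 7 6 1 2 0]
After op 3 (in_shuffle): [7 3 6 4 1 8 2 5 0]
After op 4 (reverse): [0 5 2 8 1 4 6 3 7]
After op 5 (out_shuffle): [0 4 5 6 2 3 8 7 1]
After op 6 (out_shuffle): [0 3 4 8 5 7 6 1 2]
After op 7 (in_shuffle): [5 0 7 3 6 4 1 8 2]

Answer: 5 0 7 3 6 4 1 8 2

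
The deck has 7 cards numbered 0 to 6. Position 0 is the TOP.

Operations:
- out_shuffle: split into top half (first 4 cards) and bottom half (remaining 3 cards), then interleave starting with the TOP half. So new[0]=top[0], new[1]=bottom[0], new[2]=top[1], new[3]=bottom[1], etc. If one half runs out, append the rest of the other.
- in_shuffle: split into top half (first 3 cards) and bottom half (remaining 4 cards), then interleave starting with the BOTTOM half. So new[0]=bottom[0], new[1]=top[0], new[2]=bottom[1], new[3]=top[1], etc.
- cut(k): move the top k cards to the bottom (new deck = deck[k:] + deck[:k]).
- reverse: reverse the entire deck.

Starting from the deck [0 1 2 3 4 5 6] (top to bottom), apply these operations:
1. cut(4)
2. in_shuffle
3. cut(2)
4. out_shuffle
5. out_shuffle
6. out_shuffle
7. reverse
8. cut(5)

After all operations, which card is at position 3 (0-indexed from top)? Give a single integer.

After op 1 (cut(4)): [4 5 6 0 1 2 3]
After op 2 (in_shuffle): [0 4 1 5 2 6 3]
After op 3 (cut(2)): [1 5 2 6 3 0 4]
After op 4 (out_shuffle): [1 3 5 0 2 4 6]
After op 5 (out_shuffle): [1 2 3 4 5 6 0]
After op 6 (out_shuffle): [1 5 2 6 3 0 4]
After op 7 (reverse): [4 0 3 6 2 5 1]
After op 8 (cut(5)): [5 1 4 0 3 6 2]
Position 3: card 0.

Answer: 0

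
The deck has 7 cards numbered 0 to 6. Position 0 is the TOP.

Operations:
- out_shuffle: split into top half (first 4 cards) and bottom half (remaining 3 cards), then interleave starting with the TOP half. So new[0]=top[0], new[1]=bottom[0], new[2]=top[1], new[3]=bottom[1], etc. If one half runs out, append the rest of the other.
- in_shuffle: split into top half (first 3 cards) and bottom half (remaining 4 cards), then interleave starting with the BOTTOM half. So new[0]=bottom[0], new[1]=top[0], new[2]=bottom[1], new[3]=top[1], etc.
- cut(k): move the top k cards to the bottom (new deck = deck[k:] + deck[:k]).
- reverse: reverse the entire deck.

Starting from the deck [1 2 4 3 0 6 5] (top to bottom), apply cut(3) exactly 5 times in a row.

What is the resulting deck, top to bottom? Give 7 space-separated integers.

Answer: 2 4 3 0 6 5 1

Derivation:
After op 1 (cut(3)): [3 0 6 5 1 2 4]
After op 2 (cut(3)): [5 1 2 4 3 0 6]
After op 3 (cut(3)): [4 3 0 6 5 1 2]
After op 4 (cut(3)): [6 5 1 2 4 3 0]
After op 5 (cut(3)): [2 4 3 0 6 5 1]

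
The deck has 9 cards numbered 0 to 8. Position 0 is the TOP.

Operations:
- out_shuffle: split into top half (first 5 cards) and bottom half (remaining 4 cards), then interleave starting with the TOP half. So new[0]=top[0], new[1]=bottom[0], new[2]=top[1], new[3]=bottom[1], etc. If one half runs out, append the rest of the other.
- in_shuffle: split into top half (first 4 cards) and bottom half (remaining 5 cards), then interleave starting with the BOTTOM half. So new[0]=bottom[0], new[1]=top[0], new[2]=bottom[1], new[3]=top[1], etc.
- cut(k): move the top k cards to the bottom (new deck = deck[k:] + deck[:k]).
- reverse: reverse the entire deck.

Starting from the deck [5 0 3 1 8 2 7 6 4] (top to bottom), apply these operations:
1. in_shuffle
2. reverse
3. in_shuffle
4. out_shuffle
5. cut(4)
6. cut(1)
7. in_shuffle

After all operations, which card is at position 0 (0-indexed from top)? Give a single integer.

After op 1 (in_shuffle): [8 5 2 0 7 3 6 1 4]
After op 2 (reverse): [4 1 6 3 7 0 2 5 8]
After op 3 (in_shuffle): [7 4 0 1 2 6 5 3 8]
After op 4 (out_shuffle): [7 6 4 5 0 3 1 8 2]
After op 5 (cut(4)): [0 3 1 8 2 7 6 4 5]
After op 6 (cut(1)): [3 1 8 2 7 6 4 5 0]
After op 7 (in_shuffle): [7 3 6 1 4 8 5 2 0]
Position 0: card 7.

Answer: 7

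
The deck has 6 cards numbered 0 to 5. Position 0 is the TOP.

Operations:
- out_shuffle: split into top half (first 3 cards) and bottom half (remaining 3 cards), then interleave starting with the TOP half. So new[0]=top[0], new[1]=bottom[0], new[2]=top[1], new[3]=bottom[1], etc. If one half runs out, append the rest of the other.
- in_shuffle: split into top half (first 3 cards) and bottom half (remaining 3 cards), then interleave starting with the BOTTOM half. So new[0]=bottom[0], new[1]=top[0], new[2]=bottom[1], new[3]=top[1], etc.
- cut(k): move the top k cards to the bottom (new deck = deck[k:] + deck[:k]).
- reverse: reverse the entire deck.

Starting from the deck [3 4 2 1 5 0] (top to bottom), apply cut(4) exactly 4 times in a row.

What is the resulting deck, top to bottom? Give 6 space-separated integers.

After op 1 (cut(4)): [5 0 3 4 2 1]
After op 2 (cut(4)): [2 1 5 0 3 4]
After op 3 (cut(4)): [3 4 2 1 5 0]
After op 4 (cut(4)): [5 0 3 4 2 1]

Answer: 5 0 3 4 2 1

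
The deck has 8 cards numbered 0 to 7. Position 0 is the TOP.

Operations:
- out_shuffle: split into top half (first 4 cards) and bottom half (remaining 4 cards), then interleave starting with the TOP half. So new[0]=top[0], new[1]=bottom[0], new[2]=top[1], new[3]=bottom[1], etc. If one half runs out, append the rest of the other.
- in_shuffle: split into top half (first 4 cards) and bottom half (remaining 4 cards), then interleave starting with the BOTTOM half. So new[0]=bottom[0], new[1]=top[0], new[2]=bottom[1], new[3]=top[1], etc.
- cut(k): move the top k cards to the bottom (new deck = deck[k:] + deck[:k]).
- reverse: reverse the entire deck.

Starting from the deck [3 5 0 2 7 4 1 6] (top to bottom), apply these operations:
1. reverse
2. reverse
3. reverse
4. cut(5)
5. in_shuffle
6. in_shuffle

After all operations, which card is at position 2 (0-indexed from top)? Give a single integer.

Answer: 3

Derivation:
After op 1 (reverse): [6 1 4 7 2 0 5 3]
After op 2 (reverse): [3 5 0 2 7 4 1 6]
After op 3 (reverse): [6 1 4 7 2 0 5 3]
After op 4 (cut(5)): [0 5 3 6 1 4 7 2]
After op 5 (in_shuffle): [1 0 4 5 7 3 2 6]
After op 6 (in_shuffle): [7 1 3 0 2 4 6 5]
Position 2: card 3.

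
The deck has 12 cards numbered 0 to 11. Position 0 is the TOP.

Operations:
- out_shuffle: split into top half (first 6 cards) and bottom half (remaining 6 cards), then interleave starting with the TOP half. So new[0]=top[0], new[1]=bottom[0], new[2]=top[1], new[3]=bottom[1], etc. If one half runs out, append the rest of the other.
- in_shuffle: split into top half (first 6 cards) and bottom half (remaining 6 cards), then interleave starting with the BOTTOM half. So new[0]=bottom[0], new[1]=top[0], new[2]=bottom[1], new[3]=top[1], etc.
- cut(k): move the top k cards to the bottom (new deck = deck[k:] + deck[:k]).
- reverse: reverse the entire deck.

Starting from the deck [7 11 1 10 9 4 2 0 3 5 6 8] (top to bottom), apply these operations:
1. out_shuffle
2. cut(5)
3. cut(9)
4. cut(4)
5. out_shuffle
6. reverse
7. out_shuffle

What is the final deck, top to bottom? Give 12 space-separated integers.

After op 1 (out_shuffle): [7 2 11 0 1 3 10 5 9 6 4 8]
After op 2 (cut(5)): [3 10 5 9 6 4 8 7 2 11 0 1]
After op 3 (cut(9)): [11 0 1 3 10 5 9 6 4 8 7 2]
After op 4 (cut(4)): [10 5 9 6 4 8 7 2 11 0 1 3]
After op 5 (out_shuffle): [10 7 5 2 9 11 6 0 4 1 8 3]
After op 6 (reverse): [3 8 1 4 0 6 11 9 2 5 7 10]
After op 7 (out_shuffle): [3 11 8 9 1 2 4 5 0 7 6 10]

Answer: 3 11 8 9 1 2 4 5 0 7 6 10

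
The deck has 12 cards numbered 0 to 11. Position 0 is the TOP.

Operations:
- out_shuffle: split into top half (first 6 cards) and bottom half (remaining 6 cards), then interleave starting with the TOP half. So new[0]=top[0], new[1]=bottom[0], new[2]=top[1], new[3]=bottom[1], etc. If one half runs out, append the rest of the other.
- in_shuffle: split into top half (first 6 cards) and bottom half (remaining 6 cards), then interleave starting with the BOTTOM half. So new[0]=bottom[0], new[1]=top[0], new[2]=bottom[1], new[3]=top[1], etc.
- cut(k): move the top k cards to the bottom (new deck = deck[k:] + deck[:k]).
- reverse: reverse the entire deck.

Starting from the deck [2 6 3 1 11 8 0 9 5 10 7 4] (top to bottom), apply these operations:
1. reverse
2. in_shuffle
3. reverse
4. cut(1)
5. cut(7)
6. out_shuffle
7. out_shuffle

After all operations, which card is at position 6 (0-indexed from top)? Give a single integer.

Answer: 6

Derivation:
After op 1 (reverse): [4 7 10 5 9 0 8 11 1 3 6 2]
After op 2 (in_shuffle): [8 4 11 7 1 10 3 5 6 9 2 0]
After op 3 (reverse): [0 2 9 6 5 3 10 1 7 11 4 8]
After op 4 (cut(1)): [2 9 6 5 3 10 1 7 11 4 8 0]
After op 5 (cut(7)): [7 11 4 8 0 2 9 6 5 3 10 1]
After op 6 (out_shuffle): [7 9 11 6 4 5 8 3 0 10 2 1]
After op 7 (out_shuffle): [7 8 9 3 11 0 6 10 4 2 5 1]
Position 6: card 6.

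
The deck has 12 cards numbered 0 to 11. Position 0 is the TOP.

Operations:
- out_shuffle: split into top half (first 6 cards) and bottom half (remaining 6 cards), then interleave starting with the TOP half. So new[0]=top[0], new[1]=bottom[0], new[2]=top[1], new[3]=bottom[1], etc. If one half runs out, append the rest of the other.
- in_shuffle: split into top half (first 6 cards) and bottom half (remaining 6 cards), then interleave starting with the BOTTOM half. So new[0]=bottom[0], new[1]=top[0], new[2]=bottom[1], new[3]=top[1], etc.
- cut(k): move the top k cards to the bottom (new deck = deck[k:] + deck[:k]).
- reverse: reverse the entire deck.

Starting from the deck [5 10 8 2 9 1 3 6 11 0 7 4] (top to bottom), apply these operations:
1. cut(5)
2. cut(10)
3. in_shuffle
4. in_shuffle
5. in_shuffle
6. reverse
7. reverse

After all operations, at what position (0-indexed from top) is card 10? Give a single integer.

Answer: 9

Derivation:
After op 1 (cut(5)): [1 3 6 11 0 7 4 5 10 8 2 9]
After op 2 (cut(10)): [2 9 1 3 6 11 0 7 4 5 10 8]
After op 3 (in_shuffle): [0 2 7 9 4 1 5 3 10 6 8 11]
After op 4 (in_shuffle): [5 0 3 2 10 7 6 9 8 4 11 1]
After op 5 (in_shuffle): [6 5 9 0 8 3 4 2 11 10 1 7]
After op 6 (reverse): [7 1 10 11 2 4 3 8 0 9 5 6]
After op 7 (reverse): [6 5 9 0 8 3 4 2 11 10 1 7]
Card 10 is at position 9.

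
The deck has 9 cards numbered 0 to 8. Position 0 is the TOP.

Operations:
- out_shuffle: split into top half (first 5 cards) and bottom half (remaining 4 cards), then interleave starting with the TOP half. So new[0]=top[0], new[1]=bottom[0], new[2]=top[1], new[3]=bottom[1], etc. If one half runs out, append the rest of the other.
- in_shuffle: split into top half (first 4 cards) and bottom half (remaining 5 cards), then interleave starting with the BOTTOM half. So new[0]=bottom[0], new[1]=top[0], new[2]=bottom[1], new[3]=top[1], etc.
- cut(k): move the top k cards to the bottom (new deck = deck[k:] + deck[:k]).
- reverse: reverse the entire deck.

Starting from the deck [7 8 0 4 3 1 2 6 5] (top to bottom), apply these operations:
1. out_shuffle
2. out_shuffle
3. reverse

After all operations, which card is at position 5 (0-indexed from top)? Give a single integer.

After op 1 (out_shuffle): [7 1 8 2 0 6 4 5 3]
After op 2 (out_shuffle): [7 6 1 4 8 5 2 3 0]
After op 3 (reverse): [0 3 2 5 8 4 1 6 7]
Position 5: card 4.

Answer: 4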